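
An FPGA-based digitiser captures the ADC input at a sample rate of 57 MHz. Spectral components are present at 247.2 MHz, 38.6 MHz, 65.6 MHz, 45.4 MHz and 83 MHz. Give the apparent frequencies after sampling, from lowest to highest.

fs/2 = 28.5 MHz.
247.2 MHz mod fs = 19.2 MHz.
19.2 MHz ≤ fs/2 = 28.5 MHz, appears at 19.2 MHz.
38.6 MHz > fs/2 = 28.5 MHz, folds to fs − 38.6 MHz = 18.4 MHz.
65.6 MHz mod fs = 8.6 MHz.
8.6 MHz ≤ fs/2 = 28.5 MHz, appears at 8.6 MHz.
45.4 MHz > fs/2 = 28.5 MHz, folds to fs − 45.4 MHz = 11.6 MHz.
83 MHz mod fs = 26 MHz.
26 MHz ≤ fs/2 = 28.5 MHz, appears at 26 MHz.
Distinct values: {8.6 MHz, 11.6 MHz, 18.4 MHz, 19.2 MHz, 26 MHz}.

8.6 MHz, 11.6 MHz, 18.4 MHz, 19.2 MHz, 26 MHz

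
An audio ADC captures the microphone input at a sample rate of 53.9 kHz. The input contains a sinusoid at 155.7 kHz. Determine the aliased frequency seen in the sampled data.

155.7 kHz mod fs = 47.9 kHz.
47.9 kHz > fs/2 = 26.95 kHz, folds to fs − 47.9 kHz = 6 kHz.

6 kHz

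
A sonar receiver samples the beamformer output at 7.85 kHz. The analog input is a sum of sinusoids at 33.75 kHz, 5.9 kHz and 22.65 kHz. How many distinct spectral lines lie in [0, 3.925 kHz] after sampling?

fs/2 = 3.925 kHz.
33.75 kHz mod fs = 2.35 kHz.
2.35 kHz ≤ fs/2 = 3.925 kHz, appears at 2.35 kHz.
5.9 kHz > fs/2 = 3.925 kHz, folds to fs − 5.9 kHz = 1.95 kHz.
22.65 kHz mod fs = 6.95 kHz.
6.95 kHz > fs/2 = 3.925 kHz, folds to fs − 6.95 kHz = 0.9 kHz.
Distinct values: {0.9 kHz, 1.95 kHz, 2.35 kHz} → 3.

3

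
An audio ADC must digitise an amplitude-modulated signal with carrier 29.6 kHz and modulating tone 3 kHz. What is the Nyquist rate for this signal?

65.2 kHz

AM sidebands sit at fc ± fm = 26.6 kHz and 32.6 kHz.
Highest-frequency component: 32.6 kHz.
Nyquist rate = 2 × 32.6 kHz = 65.2 kHz.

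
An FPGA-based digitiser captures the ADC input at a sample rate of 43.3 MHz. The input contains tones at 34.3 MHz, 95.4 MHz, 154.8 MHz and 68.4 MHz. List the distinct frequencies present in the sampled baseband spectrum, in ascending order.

8.8 MHz, 9 MHz, 18.2 MHz, 18.4 MHz

fs/2 = 21.65 MHz.
34.3 MHz > fs/2 = 21.65 MHz, folds to fs − 34.3 MHz = 9 MHz.
95.4 MHz mod fs = 8.8 MHz.
8.8 MHz ≤ fs/2 = 21.65 MHz, appears at 8.8 MHz.
154.8 MHz mod fs = 24.9 MHz.
24.9 MHz > fs/2 = 21.65 MHz, folds to fs − 24.9 MHz = 18.4 MHz.
68.4 MHz mod fs = 25.1 MHz.
25.1 MHz > fs/2 = 21.65 MHz, folds to fs − 25.1 MHz = 18.2 MHz.
Distinct values: {8.8 MHz, 9 MHz, 18.2 MHz, 18.4 MHz}.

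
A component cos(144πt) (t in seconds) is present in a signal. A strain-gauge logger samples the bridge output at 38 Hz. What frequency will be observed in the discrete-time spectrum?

4 Hz

ω = 144π rad/s → f = ω/(2π) = 72 Hz.
72 Hz mod fs = 34 Hz.
34 Hz > fs/2 = 19 Hz, folds to fs − 34 Hz = 4 Hz.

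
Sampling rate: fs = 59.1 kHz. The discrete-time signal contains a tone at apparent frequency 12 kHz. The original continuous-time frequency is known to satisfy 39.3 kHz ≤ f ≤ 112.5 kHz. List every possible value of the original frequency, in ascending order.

Frequencies that alias to 12 kHz are k·fs ± 12 kHz for integer k ≥ 0.
k=0: 12 kHz.
k=1: 47.1 kHz, 71.1 kHz.
k=2: 106.2 kHz, 130.2 kHz.
k=3: 165.3 kHz, 189.3 kHz.
Within [39.3 kHz, 112.5 kHz]: 47.1 kHz, 71.1 kHz, 106.2 kHz.

47.1 kHz, 71.1 kHz, 106.2 kHz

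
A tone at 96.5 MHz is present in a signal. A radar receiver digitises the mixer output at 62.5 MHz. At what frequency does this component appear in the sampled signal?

28.5 MHz

96.5 MHz mod fs = 34 MHz.
34 MHz > fs/2 = 31.25 MHz, folds to fs − 34 MHz = 28.5 MHz.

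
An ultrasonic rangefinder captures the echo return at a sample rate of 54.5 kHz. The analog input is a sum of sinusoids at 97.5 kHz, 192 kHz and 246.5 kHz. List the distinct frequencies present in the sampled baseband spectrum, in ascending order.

fs/2 = 27.25 kHz.
97.5 kHz mod fs = 43 kHz.
43 kHz > fs/2 = 27.25 kHz, folds to fs − 43 kHz = 11.5 kHz.
192 kHz mod fs = 28.5 kHz.
28.5 kHz > fs/2 = 27.25 kHz, folds to fs − 28.5 kHz = 26 kHz.
246.5 kHz mod fs = 28.5 kHz.
28.5 kHz > fs/2 = 27.25 kHz, folds to fs − 28.5 kHz = 26 kHz.
Distinct values: {11.5 kHz, 26 kHz}.

11.5 kHz, 26 kHz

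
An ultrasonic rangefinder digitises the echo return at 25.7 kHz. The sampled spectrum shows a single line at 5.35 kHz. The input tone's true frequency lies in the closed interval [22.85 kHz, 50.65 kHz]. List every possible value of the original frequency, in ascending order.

31.05 kHz, 46.05 kHz

Frequencies that alias to 5.35 kHz are k·fs ± 5.35 kHz for integer k ≥ 0.
k=0: 5.35 kHz.
k=1: 20.35 kHz, 31.05 kHz.
k=2: 46.05 kHz, 56.75 kHz.
k=3: 71.75 kHz, 82.45 kHz.
Within [22.85 kHz, 50.65 kHz]: 31.05 kHz, 46.05 kHz.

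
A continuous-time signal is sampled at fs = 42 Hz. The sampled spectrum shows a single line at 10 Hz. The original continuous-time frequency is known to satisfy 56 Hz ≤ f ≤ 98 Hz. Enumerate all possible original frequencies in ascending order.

74 Hz, 94 Hz

Frequencies that alias to 10 Hz are k·fs ± 10 Hz for integer k ≥ 0.
k=0: 10 Hz.
k=1: 32 Hz, 52 Hz.
k=2: 74 Hz, 94 Hz.
k=3: 116 Hz, 136 Hz.
Within [56 Hz, 98 Hz]: 74 Hz, 94 Hz.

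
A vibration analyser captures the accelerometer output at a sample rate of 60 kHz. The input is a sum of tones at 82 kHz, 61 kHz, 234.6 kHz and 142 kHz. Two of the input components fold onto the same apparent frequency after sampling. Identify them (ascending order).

82 kHz, 142 kHz

fs/2 = 30 kHz.
82 kHz mod fs = 22 kHz.
22 kHz ≤ fs/2 = 30 kHz, appears at 22 kHz.
61 kHz mod fs = 1 kHz.
1 kHz ≤ fs/2 = 30 kHz, appears at 1 kHz.
234.6 kHz mod fs = 54.6 kHz.
54.6 kHz > fs/2 = 30 kHz, folds to fs − 54.6 kHz = 5.4 kHz.
142 kHz mod fs = 22 kHz.
22 kHz ≤ fs/2 = 30 kHz, appears at 22 kHz.
82 kHz and 142 kHz both map to 22 kHz.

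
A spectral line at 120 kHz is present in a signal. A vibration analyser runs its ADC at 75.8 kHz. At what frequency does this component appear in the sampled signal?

120 kHz mod fs = 44.2 kHz.
44.2 kHz > fs/2 = 37.9 kHz, folds to fs − 44.2 kHz = 31.6 kHz.

31.6 kHz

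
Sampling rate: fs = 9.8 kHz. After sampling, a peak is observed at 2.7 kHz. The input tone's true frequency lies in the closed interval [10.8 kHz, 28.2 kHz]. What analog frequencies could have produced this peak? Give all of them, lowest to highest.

Frequencies that alias to 2.7 kHz are k·fs ± 2.7 kHz for integer k ≥ 0.
k=0: 2.7 kHz.
k=1: 7.1 kHz, 12.5 kHz.
k=2: 16.9 kHz, 22.3 kHz.
k=3: 26.7 kHz, 32.1 kHz.
k=4: 36.5 kHz, 41.9 kHz.
Within [10.8 kHz, 28.2 kHz]: 12.5 kHz, 16.9 kHz, 22.3 kHz, 26.7 kHz.

12.5 kHz, 16.9 kHz, 22.3 kHz, 26.7 kHz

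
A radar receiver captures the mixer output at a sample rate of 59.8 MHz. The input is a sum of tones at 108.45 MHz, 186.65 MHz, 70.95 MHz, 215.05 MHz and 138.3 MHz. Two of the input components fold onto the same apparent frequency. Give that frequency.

fs/2 = 29.9 MHz.
108.45 MHz mod fs = 48.65 MHz.
48.65 MHz > fs/2 = 29.9 MHz, folds to fs − 48.65 MHz = 11.15 MHz.
186.65 MHz mod fs = 7.25 MHz.
7.25 MHz ≤ fs/2 = 29.9 MHz, appears at 7.25 MHz.
70.95 MHz mod fs = 11.15 MHz.
11.15 MHz ≤ fs/2 = 29.9 MHz, appears at 11.15 MHz.
215.05 MHz mod fs = 35.65 MHz.
35.65 MHz > fs/2 = 29.9 MHz, folds to fs − 35.65 MHz = 24.15 MHz.
138.3 MHz mod fs = 18.7 MHz.
18.7 MHz ≤ fs/2 = 29.9 MHz, appears at 18.7 MHz.
70.95 MHz and 108.45 MHz both map to 11.15 MHz.

11.15 MHz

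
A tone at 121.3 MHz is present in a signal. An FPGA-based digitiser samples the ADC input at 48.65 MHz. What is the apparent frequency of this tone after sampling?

24 MHz

121.3 MHz mod fs = 24 MHz.
24 MHz ≤ fs/2 = 24.325 MHz, appears at 24 MHz.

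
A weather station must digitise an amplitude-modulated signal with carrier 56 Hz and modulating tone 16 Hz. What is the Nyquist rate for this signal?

AM sidebands sit at fc ± fm = 40 Hz and 72 Hz.
Highest-frequency component: 72 Hz.
Nyquist rate = 2 × 72 Hz = 144 Hz.

144 Hz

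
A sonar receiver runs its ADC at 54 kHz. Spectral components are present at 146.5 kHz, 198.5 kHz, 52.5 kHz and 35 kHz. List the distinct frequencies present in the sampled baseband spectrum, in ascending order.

fs/2 = 27 kHz.
146.5 kHz mod fs = 38.5 kHz.
38.5 kHz > fs/2 = 27 kHz, folds to fs − 38.5 kHz = 15.5 kHz.
198.5 kHz mod fs = 36.5 kHz.
36.5 kHz > fs/2 = 27 kHz, folds to fs − 36.5 kHz = 17.5 kHz.
52.5 kHz > fs/2 = 27 kHz, folds to fs − 52.5 kHz = 1.5 kHz.
35 kHz > fs/2 = 27 kHz, folds to fs − 35 kHz = 19 kHz.
Distinct values: {1.5 kHz, 15.5 kHz, 17.5 kHz, 19 kHz}.

1.5 kHz, 15.5 kHz, 17.5 kHz, 19 kHz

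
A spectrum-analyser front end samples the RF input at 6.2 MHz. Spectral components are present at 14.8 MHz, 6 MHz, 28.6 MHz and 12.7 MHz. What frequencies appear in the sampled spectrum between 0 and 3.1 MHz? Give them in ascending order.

0.2 MHz, 0.3 MHz, 2.4 MHz

fs/2 = 3.1 MHz.
14.8 MHz mod fs = 2.4 MHz.
2.4 MHz ≤ fs/2 = 3.1 MHz, appears at 2.4 MHz.
6 MHz > fs/2 = 3.1 MHz, folds to fs − 6 MHz = 0.2 MHz.
28.6 MHz mod fs = 3.8 MHz.
3.8 MHz > fs/2 = 3.1 MHz, folds to fs − 3.8 MHz = 2.4 MHz.
12.7 MHz mod fs = 0.3 MHz.
0.3 MHz ≤ fs/2 = 3.1 MHz, appears at 0.3 MHz.
Distinct values: {0.2 MHz, 0.3 MHz, 2.4 MHz}.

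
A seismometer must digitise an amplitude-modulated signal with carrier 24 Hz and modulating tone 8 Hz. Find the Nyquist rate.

64 Hz

AM sidebands sit at fc ± fm = 16 Hz and 32 Hz.
Highest-frequency component: 32 Hz.
Nyquist rate = 2 × 32 Hz = 64 Hz.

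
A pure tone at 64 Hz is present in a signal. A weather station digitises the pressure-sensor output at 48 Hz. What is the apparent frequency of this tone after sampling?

16 Hz

64 Hz mod fs = 16 Hz.
16 Hz ≤ fs/2 = 24 Hz, appears at 16 Hz.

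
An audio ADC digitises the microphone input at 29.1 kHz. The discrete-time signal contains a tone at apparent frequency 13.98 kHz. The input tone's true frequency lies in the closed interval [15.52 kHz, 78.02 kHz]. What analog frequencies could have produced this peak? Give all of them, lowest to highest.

Frequencies that alias to 13.98 kHz are k·fs ± 13.98 kHz for integer k ≥ 0.
k=0: 13.98 kHz.
k=1: 15.12 kHz, 43.08 kHz.
k=2: 44.22 kHz, 72.18 kHz.
k=3: 73.32 kHz, 101.28 kHz.
k=4: 102.42 kHz, 130.38 kHz.
Within [15.52 kHz, 78.02 kHz]: 43.08 kHz, 44.22 kHz, 72.18 kHz, 73.32 kHz.

43.08 kHz, 44.22 kHz, 72.18 kHz, 73.32 kHz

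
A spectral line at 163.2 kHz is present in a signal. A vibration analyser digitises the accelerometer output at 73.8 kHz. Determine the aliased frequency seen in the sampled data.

15.6 kHz

163.2 kHz mod fs = 15.6 kHz.
15.6 kHz ≤ fs/2 = 36.9 kHz, appears at 15.6 kHz.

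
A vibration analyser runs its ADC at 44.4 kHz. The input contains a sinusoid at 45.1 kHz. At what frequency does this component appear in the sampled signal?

45.1 kHz mod fs = 0.7 kHz.
0.7 kHz ≤ fs/2 = 22.2 kHz, appears at 0.7 kHz.

0.7 kHz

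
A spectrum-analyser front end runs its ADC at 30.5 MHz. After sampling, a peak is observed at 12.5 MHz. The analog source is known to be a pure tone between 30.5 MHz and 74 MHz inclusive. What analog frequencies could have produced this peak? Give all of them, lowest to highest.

Frequencies that alias to 12.5 MHz are k·fs ± 12.5 MHz for integer k ≥ 0.
k=0: 12.5 MHz.
k=1: 18 MHz, 43 MHz.
k=2: 48.5 MHz, 73.5 MHz.
k=3: 79 MHz, 104 MHz.
Within [30.5 MHz, 74 MHz]: 43 MHz, 48.5 MHz, 73.5 MHz.

43 MHz, 48.5 MHz, 73.5 MHz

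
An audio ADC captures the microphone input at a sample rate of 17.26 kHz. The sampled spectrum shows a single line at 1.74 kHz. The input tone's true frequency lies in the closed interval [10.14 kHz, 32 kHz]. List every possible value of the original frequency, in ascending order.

15.52 kHz, 19 kHz

Frequencies that alias to 1.74 kHz are k·fs ± 1.74 kHz for integer k ≥ 0.
k=0: 1.74 kHz.
k=1: 15.52 kHz, 19 kHz.
k=2: 32.78 kHz, 36.26 kHz.
Within [10.14 kHz, 32 kHz]: 15.52 kHz, 19 kHz.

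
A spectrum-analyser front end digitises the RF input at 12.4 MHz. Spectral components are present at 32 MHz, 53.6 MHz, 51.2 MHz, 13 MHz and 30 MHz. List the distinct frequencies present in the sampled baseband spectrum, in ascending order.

0.6 MHz, 1.6 MHz, 4 MHz, 5.2 MHz

fs/2 = 6.2 MHz.
32 MHz mod fs = 7.2 MHz.
7.2 MHz > fs/2 = 6.2 MHz, folds to fs − 7.2 MHz = 5.2 MHz.
53.6 MHz mod fs = 4 MHz.
4 MHz ≤ fs/2 = 6.2 MHz, appears at 4 MHz.
51.2 MHz mod fs = 1.6 MHz.
1.6 MHz ≤ fs/2 = 6.2 MHz, appears at 1.6 MHz.
13 MHz mod fs = 0.6 MHz.
0.6 MHz ≤ fs/2 = 6.2 MHz, appears at 0.6 MHz.
30 MHz mod fs = 5.2 MHz.
5.2 MHz ≤ fs/2 = 6.2 MHz, appears at 5.2 MHz.
Distinct values: {0.6 MHz, 1.6 MHz, 4 MHz, 5.2 MHz}.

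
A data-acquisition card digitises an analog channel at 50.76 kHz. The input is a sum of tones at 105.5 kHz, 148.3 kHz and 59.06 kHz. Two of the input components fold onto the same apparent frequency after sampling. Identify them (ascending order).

fs/2 = 25.38 kHz.
105.5 kHz mod fs = 3.98 kHz.
3.98 kHz ≤ fs/2 = 25.38 kHz, appears at 3.98 kHz.
148.3 kHz mod fs = 46.78 kHz.
46.78 kHz > fs/2 = 25.38 kHz, folds to fs − 46.78 kHz = 3.98 kHz.
59.06 kHz mod fs = 8.3 kHz.
8.3 kHz ≤ fs/2 = 25.38 kHz, appears at 8.3 kHz.
105.5 kHz and 148.3 kHz both map to 3.98 kHz.

105.5 kHz, 148.3 kHz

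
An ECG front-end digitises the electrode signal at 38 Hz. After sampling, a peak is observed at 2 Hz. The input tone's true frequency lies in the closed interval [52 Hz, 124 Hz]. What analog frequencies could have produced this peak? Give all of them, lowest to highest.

Frequencies that alias to 2 Hz are k·fs ± 2 Hz for integer k ≥ 0.
k=0: 2 Hz.
k=1: 36 Hz, 40 Hz.
k=2: 74 Hz, 78 Hz.
k=3: 112 Hz, 116 Hz.
k=4: 150 Hz, 154 Hz.
Within [52 Hz, 124 Hz]: 74 Hz, 78 Hz, 112 Hz, 116 Hz.

74 Hz, 78 Hz, 112 Hz, 116 Hz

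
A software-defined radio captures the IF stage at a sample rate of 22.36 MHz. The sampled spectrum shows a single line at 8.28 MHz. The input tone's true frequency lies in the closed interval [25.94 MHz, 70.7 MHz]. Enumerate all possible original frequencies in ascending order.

Frequencies that alias to 8.28 MHz are k·fs ± 8.28 MHz for integer k ≥ 0.
k=0: 8.28 MHz.
k=1: 14.08 MHz, 30.64 MHz.
k=2: 36.44 MHz, 53 MHz.
k=3: 58.8 MHz, 75.36 MHz.
k=4: 81.16 MHz, 97.72 MHz.
Within [25.94 MHz, 70.7 MHz]: 30.64 MHz, 36.44 MHz, 53 MHz, 58.8 MHz.

30.64 MHz, 36.44 MHz, 53 MHz, 58.8 MHz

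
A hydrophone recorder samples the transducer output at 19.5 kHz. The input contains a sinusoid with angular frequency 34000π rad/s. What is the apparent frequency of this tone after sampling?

ω = 34000π rad/s → f = ω/(2π) = 17000 Hz = 17 kHz.
17 kHz > fs/2 = 9.75 kHz, folds to fs − 17 kHz = 2.5 kHz.

2.5 kHz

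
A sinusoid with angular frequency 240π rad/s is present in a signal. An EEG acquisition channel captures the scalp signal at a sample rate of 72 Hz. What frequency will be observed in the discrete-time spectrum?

ω = 240π rad/s → f = ω/(2π) = 120 Hz.
120 Hz mod fs = 48 Hz.
48 Hz > fs/2 = 36 Hz, folds to fs − 48 Hz = 24 Hz.

24 Hz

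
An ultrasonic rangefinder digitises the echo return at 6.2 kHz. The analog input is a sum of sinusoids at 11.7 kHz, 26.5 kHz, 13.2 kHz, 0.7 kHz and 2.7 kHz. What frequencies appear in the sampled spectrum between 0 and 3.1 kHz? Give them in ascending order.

0.7 kHz, 0.8 kHz, 1.7 kHz, 2.7 kHz

fs/2 = 3.1 kHz.
11.7 kHz mod fs = 5.5 kHz.
5.5 kHz > fs/2 = 3.1 kHz, folds to fs − 5.5 kHz = 0.7 kHz.
26.5 kHz mod fs = 1.7 kHz.
1.7 kHz ≤ fs/2 = 3.1 kHz, appears at 1.7 kHz.
13.2 kHz mod fs = 0.8 kHz.
0.8 kHz ≤ fs/2 = 3.1 kHz, appears at 0.8 kHz.
0.7 kHz ≤ fs/2 = 3.1 kHz, passes unchanged.
2.7 kHz ≤ fs/2 = 3.1 kHz, passes unchanged.
Distinct values: {0.7 kHz, 0.8 kHz, 1.7 kHz, 2.7 kHz}.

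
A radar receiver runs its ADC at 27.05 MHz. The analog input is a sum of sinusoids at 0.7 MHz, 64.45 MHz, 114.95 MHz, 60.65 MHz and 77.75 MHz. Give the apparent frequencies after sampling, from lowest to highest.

fs/2 = 13.525 MHz.
0.7 MHz ≤ fs/2 = 13.525 MHz, passes unchanged.
64.45 MHz mod fs = 10.35 MHz.
10.35 MHz ≤ fs/2 = 13.525 MHz, appears at 10.35 MHz.
114.95 MHz mod fs = 6.75 MHz.
6.75 MHz ≤ fs/2 = 13.525 MHz, appears at 6.75 MHz.
60.65 MHz mod fs = 6.55 MHz.
6.55 MHz ≤ fs/2 = 13.525 MHz, appears at 6.55 MHz.
77.75 MHz mod fs = 23.65 MHz.
23.65 MHz > fs/2 = 13.525 MHz, folds to fs − 23.65 MHz = 3.4 MHz.
Distinct values: {0.7 MHz, 3.4 MHz, 6.55 MHz, 6.75 MHz, 10.35 MHz}.

0.7 MHz, 3.4 MHz, 6.55 MHz, 6.75 MHz, 10.35 MHz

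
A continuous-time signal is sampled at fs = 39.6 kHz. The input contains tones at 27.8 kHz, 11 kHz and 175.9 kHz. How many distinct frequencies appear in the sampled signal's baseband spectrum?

3

fs/2 = 19.8 kHz.
27.8 kHz > fs/2 = 19.8 kHz, folds to fs − 27.8 kHz = 11.8 kHz.
11 kHz ≤ fs/2 = 19.8 kHz, passes unchanged.
175.9 kHz mod fs = 17.5 kHz.
17.5 kHz ≤ fs/2 = 19.8 kHz, appears at 17.5 kHz.
Distinct values: {11 kHz, 11.8 kHz, 17.5 kHz} → 3.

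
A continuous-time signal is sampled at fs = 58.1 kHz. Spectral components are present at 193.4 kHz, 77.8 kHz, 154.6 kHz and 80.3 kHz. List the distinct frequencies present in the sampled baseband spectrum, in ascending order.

19.1 kHz, 19.7 kHz, 22.2 kHz

fs/2 = 29.05 kHz.
193.4 kHz mod fs = 19.1 kHz.
19.1 kHz ≤ fs/2 = 29.05 kHz, appears at 19.1 kHz.
77.8 kHz mod fs = 19.7 kHz.
19.7 kHz ≤ fs/2 = 29.05 kHz, appears at 19.7 kHz.
154.6 kHz mod fs = 38.4 kHz.
38.4 kHz > fs/2 = 29.05 kHz, folds to fs − 38.4 kHz = 19.7 kHz.
80.3 kHz mod fs = 22.2 kHz.
22.2 kHz ≤ fs/2 = 29.05 kHz, appears at 22.2 kHz.
Distinct values: {19.1 kHz, 19.7 kHz, 22.2 kHz}.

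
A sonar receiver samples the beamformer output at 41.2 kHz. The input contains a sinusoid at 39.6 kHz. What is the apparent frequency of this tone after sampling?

1.6 kHz

39.6 kHz > fs/2 = 20.6 kHz, folds to fs − 39.6 kHz = 1.6 kHz.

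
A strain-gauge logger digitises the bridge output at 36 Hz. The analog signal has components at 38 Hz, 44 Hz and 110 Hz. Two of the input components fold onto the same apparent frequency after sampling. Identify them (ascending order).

fs/2 = 18 Hz.
38 Hz mod fs = 2 Hz.
2 Hz ≤ fs/2 = 18 Hz, appears at 2 Hz.
44 Hz mod fs = 8 Hz.
8 Hz ≤ fs/2 = 18 Hz, appears at 8 Hz.
110 Hz mod fs = 2 Hz.
2 Hz ≤ fs/2 = 18 Hz, appears at 2 Hz.
38 Hz and 110 Hz both map to 2 Hz.

38 Hz, 110 Hz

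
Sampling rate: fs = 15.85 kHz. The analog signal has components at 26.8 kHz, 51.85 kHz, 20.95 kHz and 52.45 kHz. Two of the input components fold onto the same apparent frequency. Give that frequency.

fs/2 = 7.925 kHz.
26.8 kHz mod fs = 10.95 kHz.
10.95 kHz > fs/2 = 7.925 kHz, folds to fs − 10.95 kHz = 4.9 kHz.
51.85 kHz mod fs = 4.3 kHz.
4.3 kHz ≤ fs/2 = 7.925 kHz, appears at 4.3 kHz.
20.95 kHz mod fs = 5.1 kHz.
5.1 kHz ≤ fs/2 = 7.925 kHz, appears at 5.1 kHz.
52.45 kHz mod fs = 4.9 kHz.
4.9 kHz ≤ fs/2 = 7.925 kHz, appears at 4.9 kHz.
26.8 kHz and 52.45 kHz both map to 4.9 kHz.

4.9 kHz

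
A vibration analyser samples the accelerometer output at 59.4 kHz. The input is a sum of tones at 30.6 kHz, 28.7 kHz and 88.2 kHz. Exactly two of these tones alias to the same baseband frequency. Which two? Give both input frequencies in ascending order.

fs/2 = 29.7 kHz.
30.6 kHz > fs/2 = 29.7 kHz, folds to fs − 30.6 kHz = 28.8 kHz.
28.7 kHz ≤ fs/2 = 29.7 kHz, passes unchanged.
88.2 kHz mod fs = 28.8 kHz.
28.8 kHz ≤ fs/2 = 29.7 kHz, appears at 28.8 kHz.
30.6 kHz and 88.2 kHz both map to 28.8 kHz.

30.6 kHz, 88.2 kHz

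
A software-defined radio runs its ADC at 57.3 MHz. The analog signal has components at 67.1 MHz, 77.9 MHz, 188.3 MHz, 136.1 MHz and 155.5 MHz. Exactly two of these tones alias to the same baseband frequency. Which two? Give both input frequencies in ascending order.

155.5 MHz, 188.3 MHz

fs/2 = 28.65 MHz.
67.1 MHz mod fs = 9.8 MHz.
9.8 MHz ≤ fs/2 = 28.65 MHz, appears at 9.8 MHz.
77.9 MHz mod fs = 20.6 MHz.
20.6 MHz ≤ fs/2 = 28.65 MHz, appears at 20.6 MHz.
188.3 MHz mod fs = 16.4 MHz.
16.4 MHz ≤ fs/2 = 28.65 MHz, appears at 16.4 MHz.
136.1 MHz mod fs = 21.5 MHz.
21.5 MHz ≤ fs/2 = 28.65 MHz, appears at 21.5 MHz.
155.5 MHz mod fs = 40.9 MHz.
40.9 MHz > fs/2 = 28.65 MHz, folds to fs − 40.9 MHz = 16.4 MHz.
155.5 MHz and 188.3 MHz both map to 16.4 MHz.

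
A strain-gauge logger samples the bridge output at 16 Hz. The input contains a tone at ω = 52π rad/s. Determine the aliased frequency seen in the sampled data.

6 Hz

ω = 52π rad/s → f = ω/(2π) = 26 Hz.
26 Hz mod fs = 10 Hz.
10 Hz > fs/2 = 8 Hz, folds to fs − 10 Hz = 6 Hz.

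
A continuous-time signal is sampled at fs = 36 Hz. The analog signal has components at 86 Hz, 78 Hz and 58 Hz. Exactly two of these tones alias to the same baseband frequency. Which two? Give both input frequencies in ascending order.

fs/2 = 18 Hz.
86 Hz mod fs = 14 Hz.
14 Hz ≤ fs/2 = 18 Hz, appears at 14 Hz.
78 Hz mod fs = 6 Hz.
6 Hz ≤ fs/2 = 18 Hz, appears at 6 Hz.
58 Hz mod fs = 22 Hz.
22 Hz > fs/2 = 18 Hz, folds to fs − 22 Hz = 14 Hz.
58 Hz and 86 Hz both map to 14 Hz.

58 Hz, 86 Hz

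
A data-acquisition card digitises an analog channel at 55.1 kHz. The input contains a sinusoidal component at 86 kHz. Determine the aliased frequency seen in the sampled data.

24.2 kHz

86 kHz mod fs = 30.9 kHz.
30.9 kHz > fs/2 = 27.55 kHz, folds to fs − 30.9 kHz = 24.2 kHz.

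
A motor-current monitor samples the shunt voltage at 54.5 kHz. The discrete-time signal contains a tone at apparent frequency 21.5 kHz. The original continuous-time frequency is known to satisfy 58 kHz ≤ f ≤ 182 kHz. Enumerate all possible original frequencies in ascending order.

Frequencies that alias to 21.5 kHz are k·fs ± 21.5 kHz for integer k ≥ 0.
k=0: 21.5 kHz.
k=1: 33 kHz, 76 kHz.
k=2: 87.5 kHz, 130.5 kHz.
k=3: 142 kHz, 185 kHz.
k=4: 196.5 kHz, 239.5 kHz.
Within [58 kHz, 182 kHz]: 76 kHz, 87.5 kHz, 130.5 kHz, 142 kHz.

76 kHz, 87.5 kHz, 130.5 kHz, 142 kHz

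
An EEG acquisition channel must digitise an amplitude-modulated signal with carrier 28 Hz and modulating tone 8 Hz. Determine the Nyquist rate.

AM sidebands sit at fc ± fm = 20 Hz and 36 Hz.
Highest-frequency component: 36 Hz.
Nyquist rate = 2 × 36 Hz = 72 Hz.

72 Hz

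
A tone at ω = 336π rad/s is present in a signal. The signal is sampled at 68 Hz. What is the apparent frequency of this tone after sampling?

ω = 336π rad/s → f = ω/(2π) = 168 Hz.
168 Hz mod fs = 32 Hz.
32 Hz ≤ fs/2 = 34 Hz, appears at 32 Hz.

32 Hz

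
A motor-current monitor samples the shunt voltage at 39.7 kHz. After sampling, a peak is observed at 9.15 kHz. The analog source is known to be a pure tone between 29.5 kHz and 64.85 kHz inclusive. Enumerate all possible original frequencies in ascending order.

30.55 kHz, 48.85 kHz

Frequencies that alias to 9.15 kHz are k·fs ± 9.15 kHz for integer k ≥ 0.
k=0: 9.15 kHz.
k=1: 30.55 kHz, 48.85 kHz.
k=2: 70.25 kHz, 88.55 kHz.
Within [29.5 kHz, 64.85 kHz]: 30.55 kHz, 48.85 kHz.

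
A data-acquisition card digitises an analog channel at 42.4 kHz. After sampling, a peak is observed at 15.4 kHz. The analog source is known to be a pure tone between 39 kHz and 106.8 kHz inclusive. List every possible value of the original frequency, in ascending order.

57.8 kHz, 69.4 kHz, 100.2 kHz

Frequencies that alias to 15.4 kHz are k·fs ± 15.4 kHz for integer k ≥ 0.
k=0: 15.4 kHz.
k=1: 27 kHz, 57.8 kHz.
k=2: 69.4 kHz, 100.2 kHz.
k=3: 111.8 kHz, 142.6 kHz.
Within [39 kHz, 106.8 kHz]: 57.8 kHz, 69.4 kHz, 100.2 kHz.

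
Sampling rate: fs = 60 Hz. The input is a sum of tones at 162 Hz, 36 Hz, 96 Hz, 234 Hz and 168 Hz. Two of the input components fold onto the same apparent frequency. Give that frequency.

24 Hz

fs/2 = 30 Hz.
162 Hz mod fs = 42 Hz.
42 Hz > fs/2 = 30 Hz, folds to fs − 42 Hz = 18 Hz.
36 Hz > fs/2 = 30 Hz, folds to fs − 36 Hz = 24 Hz.
96 Hz mod fs = 36 Hz.
36 Hz > fs/2 = 30 Hz, folds to fs − 36 Hz = 24 Hz.
234 Hz mod fs = 54 Hz.
54 Hz > fs/2 = 30 Hz, folds to fs − 54 Hz = 6 Hz.
168 Hz mod fs = 48 Hz.
48 Hz > fs/2 = 30 Hz, folds to fs − 48 Hz = 12 Hz.
36 Hz and 96 Hz both map to 24 Hz.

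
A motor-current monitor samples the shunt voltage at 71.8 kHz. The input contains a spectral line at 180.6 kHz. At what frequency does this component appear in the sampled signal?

180.6 kHz mod fs = 37 kHz.
37 kHz > fs/2 = 35.9 kHz, folds to fs − 37 kHz = 34.8 kHz.

34.8 kHz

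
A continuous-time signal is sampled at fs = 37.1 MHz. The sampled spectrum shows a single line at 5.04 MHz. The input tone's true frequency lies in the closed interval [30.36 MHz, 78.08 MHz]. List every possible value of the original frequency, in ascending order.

Frequencies that alias to 5.04 MHz are k·fs ± 5.04 MHz for integer k ≥ 0.
k=0: 5.04 MHz.
k=1: 32.06 MHz, 42.14 MHz.
k=2: 69.16 MHz, 79.24 MHz.
k=3: 106.26 MHz, 116.34 MHz.
Within [30.36 MHz, 78.08 MHz]: 32.06 MHz, 42.14 MHz, 69.16 MHz.

32.06 MHz, 42.14 MHz, 69.16 MHz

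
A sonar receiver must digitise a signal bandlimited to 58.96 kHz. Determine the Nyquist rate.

117.92 kHz

Nyquist rate = 2 × 58.96 kHz = 117.92 kHz.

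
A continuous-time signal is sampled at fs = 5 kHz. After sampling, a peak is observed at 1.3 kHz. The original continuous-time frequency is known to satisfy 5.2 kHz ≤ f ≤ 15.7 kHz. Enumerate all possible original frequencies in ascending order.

6.3 kHz, 8.7 kHz, 11.3 kHz, 13.7 kHz

Frequencies that alias to 1.3 kHz are k·fs ± 1.3 kHz for integer k ≥ 0.
k=0: 1.3 kHz.
k=1: 3.7 kHz, 6.3 kHz.
k=2: 8.7 kHz, 11.3 kHz.
k=3: 13.7 kHz, 16.3 kHz.
k=4: 18.7 kHz, 21.3 kHz.
Within [5.2 kHz, 15.7 kHz]: 6.3 kHz, 8.7 kHz, 11.3 kHz, 13.7 kHz.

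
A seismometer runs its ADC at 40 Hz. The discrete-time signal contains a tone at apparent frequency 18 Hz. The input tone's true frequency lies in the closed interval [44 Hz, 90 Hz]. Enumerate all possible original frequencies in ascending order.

58 Hz, 62 Hz

Frequencies that alias to 18 Hz are k·fs ± 18 Hz for integer k ≥ 0.
k=0: 18 Hz.
k=1: 22 Hz, 58 Hz.
k=2: 62 Hz, 98 Hz.
k=3: 102 Hz, 138 Hz.
Within [44 Hz, 90 Hz]: 58 Hz, 62 Hz.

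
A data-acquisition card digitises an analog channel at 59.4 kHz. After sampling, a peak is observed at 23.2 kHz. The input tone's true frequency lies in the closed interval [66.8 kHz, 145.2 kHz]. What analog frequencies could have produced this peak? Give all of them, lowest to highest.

Frequencies that alias to 23.2 kHz are k·fs ± 23.2 kHz for integer k ≥ 0.
k=0: 23.2 kHz.
k=1: 36.2 kHz, 82.6 kHz.
k=2: 95.6 kHz, 142 kHz.
k=3: 155 kHz, 201.4 kHz.
Within [66.8 kHz, 145.2 kHz]: 82.6 kHz, 95.6 kHz, 142 kHz.

82.6 kHz, 95.6 kHz, 142 kHz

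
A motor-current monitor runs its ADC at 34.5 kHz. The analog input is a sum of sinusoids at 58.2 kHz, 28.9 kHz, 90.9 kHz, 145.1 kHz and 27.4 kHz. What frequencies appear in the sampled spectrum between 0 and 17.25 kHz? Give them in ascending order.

fs/2 = 17.25 kHz.
58.2 kHz mod fs = 23.7 kHz.
23.7 kHz > fs/2 = 17.25 kHz, folds to fs − 23.7 kHz = 10.8 kHz.
28.9 kHz > fs/2 = 17.25 kHz, folds to fs − 28.9 kHz = 5.6 kHz.
90.9 kHz mod fs = 21.9 kHz.
21.9 kHz > fs/2 = 17.25 kHz, folds to fs − 21.9 kHz = 12.6 kHz.
145.1 kHz mod fs = 7.1 kHz.
7.1 kHz ≤ fs/2 = 17.25 kHz, appears at 7.1 kHz.
27.4 kHz > fs/2 = 17.25 kHz, folds to fs − 27.4 kHz = 7.1 kHz.
Distinct values: {5.6 kHz, 7.1 kHz, 10.8 kHz, 12.6 kHz}.

5.6 kHz, 7.1 kHz, 10.8 kHz, 12.6 kHz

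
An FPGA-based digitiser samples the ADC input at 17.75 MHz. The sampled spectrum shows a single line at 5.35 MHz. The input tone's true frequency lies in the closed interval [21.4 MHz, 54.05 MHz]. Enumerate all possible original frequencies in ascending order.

Frequencies that alias to 5.35 MHz are k·fs ± 5.35 MHz for integer k ≥ 0.
k=0: 5.35 MHz.
k=1: 12.4 MHz, 23.1 MHz.
k=2: 30.15 MHz, 40.85 MHz.
k=3: 47.9 MHz, 58.6 MHz.
k=4: 65.65 MHz, 76.35 MHz.
Within [21.4 MHz, 54.05 MHz]: 23.1 MHz, 30.15 MHz, 40.85 MHz, 47.9 MHz.

23.1 MHz, 30.15 MHz, 40.85 MHz, 47.9 MHz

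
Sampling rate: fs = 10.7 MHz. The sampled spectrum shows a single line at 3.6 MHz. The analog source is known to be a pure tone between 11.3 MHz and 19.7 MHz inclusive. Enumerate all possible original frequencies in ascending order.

Frequencies that alias to 3.6 MHz are k·fs ± 3.6 MHz for integer k ≥ 0.
k=0: 3.6 MHz.
k=1: 7.1 MHz, 14.3 MHz.
k=2: 17.8 MHz, 25 MHz.
k=3: 28.5 MHz, 35.7 MHz.
Within [11.3 MHz, 19.7 MHz]: 14.3 MHz, 17.8 MHz.

14.3 MHz, 17.8 MHz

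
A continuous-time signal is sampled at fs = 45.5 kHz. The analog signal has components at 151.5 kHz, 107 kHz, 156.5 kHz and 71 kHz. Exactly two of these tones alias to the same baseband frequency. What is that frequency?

20 kHz

fs/2 = 22.75 kHz.
151.5 kHz mod fs = 15 kHz.
15 kHz ≤ fs/2 = 22.75 kHz, appears at 15 kHz.
107 kHz mod fs = 16 kHz.
16 kHz ≤ fs/2 = 22.75 kHz, appears at 16 kHz.
156.5 kHz mod fs = 20 kHz.
20 kHz ≤ fs/2 = 22.75 kHz, appears at 20 kHz.
71 kHz mod fs = 25.5 kHz.
25.5 kHz > fs/2 = 22.75 kHz, folds to fs − 25.5 kHz = 20 kHz.
71 kHz and 156.5 kHz both map to 20 kHz.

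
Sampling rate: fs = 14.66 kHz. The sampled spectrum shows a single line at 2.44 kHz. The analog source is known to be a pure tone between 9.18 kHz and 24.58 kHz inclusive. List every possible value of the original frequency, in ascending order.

Frequencies that alias to 2.44 kHz are k·fs ± 2.44 kHz for integer k ≥ 0.
k=0: 2.44 kHz.
k=1: 12.22 kHz, 17.1 kHz.
k=2: 26.88 kHz, 31.76 kHz.
Within [9.18 kHz, 24.58 kHz]: 12.22 kHz, 17.1 kHz.

12.22 kHz, 17.1 kHz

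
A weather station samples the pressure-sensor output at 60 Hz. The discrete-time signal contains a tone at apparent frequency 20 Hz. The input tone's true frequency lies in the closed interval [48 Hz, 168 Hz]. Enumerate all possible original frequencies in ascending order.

Frequencies that alias to 20 Hz are k·fs ± 20 Hz for integer k ≥ 0.
k=0: 20 Hz.
k=1: 40 Hz, 80 Hz.
k=2: 100 Hz, 140 Hz.
k=3: 160 Hz, 200 Hz.
k=4: 220 Hz, 260 Hz.
Within [48 Hz, 168 Hz]: 80 Hz, 100 Hz, 140 Hz, 160 Hz.

80 Hz, 100 Hz, 140 Hz, 160 Hz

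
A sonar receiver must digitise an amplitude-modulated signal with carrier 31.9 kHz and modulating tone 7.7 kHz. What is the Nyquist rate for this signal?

AM sidebands sit at fc ± fm = 24.2 kHz and 39.6 kHz.
Highest-frequency component: 39.6 kHz.
Nyquist rate = 2 × 39.6 kHz = 79.2 kHz.

79.2 kHz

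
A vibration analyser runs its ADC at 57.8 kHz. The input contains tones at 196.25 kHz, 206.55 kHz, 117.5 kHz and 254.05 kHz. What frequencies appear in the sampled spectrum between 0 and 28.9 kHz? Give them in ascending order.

1.9 kHz, 22.85 kHz, 24.65 kHz

fs/2 = 28.9 kHz.
196.25 kHz mod fs = 22.85 kHz.
22.85 kHz ≤ fs/2 = 28.9 kHz, appears at 22.85 kHz.
206.55 kHz mod fs = 33.15 kHz.
33.15 kHz > fs/2 = 28.9 kHz, folds to fs − 33.15 kHz = 24.65 kHz.
117.5 kHz mod fs = 1.9 kHz.
1.9 kHz ≤ fs/2 = 28.9 kHz, appears at 1.9 kHz.
254.05 kHz mod fs = 22.85 kHz.
22.85 kHz ≤ fs/2 = 28.9 kHz, appears at 22.85 kHz.
Distinct values: {1.9 kHz, 22.85 kHz, 24.65 kHz}.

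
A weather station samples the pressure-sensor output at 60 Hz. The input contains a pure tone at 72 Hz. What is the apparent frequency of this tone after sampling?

72 Hz mod fs = 12 Hz.
12 Hz ≤ fs/2 = 30 Hz, appears at 12 Hz.

12 Hz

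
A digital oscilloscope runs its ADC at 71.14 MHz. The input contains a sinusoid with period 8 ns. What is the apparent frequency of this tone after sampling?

17.28 MHz

T = 8 ns → f = 1/T = 125 MHz.
125 MHz mod fs = 53.86 MHz.
53.86 MHz > fs/2 = 35.57 MHz, folds to fs − 53.86 MHz = 17.28 MHz.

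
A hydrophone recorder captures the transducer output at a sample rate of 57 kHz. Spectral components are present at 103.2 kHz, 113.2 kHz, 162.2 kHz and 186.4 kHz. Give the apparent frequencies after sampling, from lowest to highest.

0.8 kHz, 8.8 kHz, 10.8 kHz, 15.4 kHz

fs/2 = 28.5 kHz.
103.2 kHz mod fs = 46.2 kHz.
46.2 kHz > fs/2 = 28.5 kHz, folds to fs − 46.2 kHz = 10.8 kHz.
113.2 kHz mod fs = 56.2 kHz.
56.2 kHz > fs/2 = 28.5 kHz, folds to fs − 56.2 kHz = 0.8 kHz.
162.2 kHz mod fs = 48.2 kHz.
48.2 kHz > fs/2 = 28.5 kHz, folds to fs − 48.2 kHz = 8.8 kHz.
186.4 kHz mod fs = 15.4 kHz.
15.4 kHz ≤ fs/2 = 28.5 kHz, appears at 15.4 kHz.
Distinct values: {0.8 kHz, 8.8 kHz, 10.8 kHz, 15.4 kHz}.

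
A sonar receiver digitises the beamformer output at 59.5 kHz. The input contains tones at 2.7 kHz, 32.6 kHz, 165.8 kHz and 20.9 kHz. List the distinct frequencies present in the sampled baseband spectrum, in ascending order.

fs/2 = 29.75 kHz.
2.7 kHz ≤ fs/2 = 29.75 kHz, passes unchanged.
32.6 kHz > fs/2 = 29.75 kHz, folds to fs − 32.6 kHz = 26.9 kHz.
165.8 kHz mod fs = 46.8 kHz.
46.8 kHz > fs/2 = 29.75 kHz, folds to fs − 46.8 kHz = 12.7 kHz.
20.9 kHz ≤ fs/2 = 29.75 kHz, passes unchanged.
Distinct values: {2.7 kHz, 12.7 kHz, 20.9 kHz, 26.9 kHz}.

2.7 kHz, 12.7 kHz, 20.9 kHz, 26.9 kHz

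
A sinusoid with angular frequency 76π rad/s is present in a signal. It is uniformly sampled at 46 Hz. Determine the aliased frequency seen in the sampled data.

8 Hz

ω = 76π rad/s → f = ω/(2π) = 38 Hz.
38 Hz > fs/2 = 23 Hz, folds to fs − 38 Hz = 8 Hz.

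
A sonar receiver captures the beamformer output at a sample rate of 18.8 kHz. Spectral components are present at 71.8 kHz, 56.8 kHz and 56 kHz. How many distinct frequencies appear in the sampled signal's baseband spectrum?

2

fs/2 = 9.4 kHz.
71.8 kHz mod fs = 15.4 kHz.
15.4 kHz > fs/2 = 9.4 kHz, folds to fs − 15.4 kHz = 3.4 kHz.
56.8 kHz mod fs = 0.4 kHz.
0.4 kHz ≤ fs/2 = 9.4 kHz, appears at 0.4 kHz.
56 kHz mod fs = 18.4 kHz.
18.4 kHz > fs/2 = 9.4 kHz, folds to fs − 18.4 kHz = 0.4 kHz.
Distinct values: {0.4 kHz, 3.4 kHz} → 2.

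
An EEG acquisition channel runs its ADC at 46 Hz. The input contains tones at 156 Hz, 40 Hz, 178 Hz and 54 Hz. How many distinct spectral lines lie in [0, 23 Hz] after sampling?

fs/2 = 23 Hz.
156 Hz mod fs = 18 Hz.
18 Hz ≤ fs/2 = 23 Hz, appears at 18 Hz.
40 Hz > fs/2 = 23 Hz, folds to fs − 40 Hz = 6 Hz.
178 Hz mod fs = 40 Hz.
40 Hz > fs/2 = 23 Hz, folds to fs − 40 Hz = 6 Hz.
54 Hz mod fs = 8 Hz.
8 Hz ≤ fs/2 = 23 Hz, appears at 8 Hz.
Distinct values: {6 Hz, 8 Hz, 18 Hz} → 3.

3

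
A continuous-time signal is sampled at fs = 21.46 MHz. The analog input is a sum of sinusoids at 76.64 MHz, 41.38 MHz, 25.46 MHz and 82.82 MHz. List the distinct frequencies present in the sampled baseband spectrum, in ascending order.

fs/2 = 10.73 MHz.
76.64 MHz mod fs = 12.26 MHz.
12.26 MHz > fs/2 = 10.73 MHz, folds to fs − 12.26 MHz = 9.2 MHz.
41.38 MHz mod fs = 19.92 MHz.
19.92 MHz > fs/2 = 10.73 MHz, folds to fs − 19.92 MHz = 1.54 MHz.
25.46 MHz mod fs = 4 MHz.
4 MHz ≤ fs/2 = 10.73 MHz, appears at 4 MHz.
82.82 MHz mod fs = 18.44 MHz.
18.44 MHz > fs/2 = 10.73 MHz, folds to fs − 18.44 MHz = 3.02 MHz.
Distinct values: {1.54 MHz, 3.02 MHz, 4 MHz, 9.2 MHz}.

1.54 MHz, 3.02 MHz, 4 MHz, 9.2 MHz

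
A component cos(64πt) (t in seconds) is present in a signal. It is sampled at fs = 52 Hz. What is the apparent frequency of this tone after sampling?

20 Hz

ω = 64π rad/s → f = ω/(2π) = 32 Hz.
32 Hz > fs/2 = 26 Hz, folds to fs − 32 Hz = 20 Hz.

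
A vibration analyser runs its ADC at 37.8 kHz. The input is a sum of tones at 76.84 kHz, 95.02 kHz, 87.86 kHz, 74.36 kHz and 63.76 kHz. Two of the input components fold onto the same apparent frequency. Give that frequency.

fs/2 = 18.9 kHz.
76.84 kHz mod fs = 1.24 kHz.
1.24 kHz ≤ fs/2 = 18.9 kHz, appears at 1.24 kHz.
95.02 kHz mod fs = 19.42 kHz.
19.42 kHz > fs/2 = 18.9 kHz, folds to fs − 19.42 kHz = 18.38 kHz.
87.86 kHz mod fs = 12.26 kHz.
12.26 kHz ≤ fs/2 = 18.9 kHz, appears at 12.26 kHz.
74.36 kHz mod fs = 36.56 kHz.
36.56 kHz > fs/2 = 18.9 kHz, folds to fs − 36.56 kHz = 1.24 kHz.
63.76 kHz mod fs = 25.96 kHz.
25.96 kHz > fs/2 = 18.9 kHz, folds to fs − 25.96 kHz = 11.84 kHz.
74.36 kHz and 76.84 kHz both map to 1.24 kHz.

1.24 kHz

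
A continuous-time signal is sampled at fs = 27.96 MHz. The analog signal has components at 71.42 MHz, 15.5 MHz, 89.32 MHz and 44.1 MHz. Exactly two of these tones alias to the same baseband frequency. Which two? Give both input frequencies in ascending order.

15.5 MHz, 71.42 MHz

fs/2 = 13.98 MHz.
71.42 MHz mod fs = 15.5 MHz.
15.5 MHz > fs/2 = 13.98 MHz, folds to fs − 15.5 MHz = 12.46 MHz.
15.5 MHz > fs/2 = 13.98 MHz, folds to fs − 15.5 MHz = 12.46 MHz.
89.32 MHz mod fs = 5.44 MHz.
5.44 MHz ≤ fs/2 = 13.98 MHz, appears at 5.44 MHz.
44.1 MHz mod fs = 16.14 MHz.
16.14 MHz > fs/2 = 13.98 MHz, folds to fs − 16.14 MHz = 11.82 MHz.
15.5 MHz and 71.42 MHz both map to 12.46 MHz.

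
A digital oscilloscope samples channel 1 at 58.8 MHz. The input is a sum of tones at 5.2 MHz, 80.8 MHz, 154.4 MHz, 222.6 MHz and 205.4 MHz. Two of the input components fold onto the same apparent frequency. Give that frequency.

22 MHz

fs/2 = 29.4 MHz.
5.2 MHz ≤ fs/2 = 29.4 MHz, passes unchanged.
80.8 MHz mod fs = 22 MHz.
22 MHz ≤ fs/2 = 29.4 MHz, appears at 22 MHz.
154.4 MHz mod fs = 36.8 MHz.
36.8 MHz > fs/2 = 29.4 MHz, folds to fs − 36.8 MHz = 22 MHz.
222.6 MHz mod fs = 46.2 MHz.
46.2 MHz > fs/2 = 29.4 MHz, folds to fs − 46.2 MHz = 12.6 MHz.
205.4 MHz mod fs = 29 MHz.
29 MHz ≤ fs/2 = 29.4 MHz, appears at 29 MHz.
80.8 MHz and 154.4 MHz both map to 22 MHz.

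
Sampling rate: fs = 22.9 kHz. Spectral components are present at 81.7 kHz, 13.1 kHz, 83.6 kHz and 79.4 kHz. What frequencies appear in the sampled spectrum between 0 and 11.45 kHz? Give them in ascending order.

fs/2 = 11.45 kHz.
81.7 kHz mod fs = 13 kHz.
13 kHz > fs/2 = 11.45 kHz, folds to fs − 13 kHz = 9.9 kHz.
13.1 kHz > fs/2 = 11.45 kHz, folds to fs − 13.1 kHz = 9.8 kHz.
83.6 kHz mod fs = 14.9 kHz.
14.9 kHz > fs/2 = 11.45 kHz, folds to fs − 14.9 kHz = 8 kHz.
79.4 kHz mod fs = 10.7 kHz.
10.7 kHz ≤ fs/2 = 11.45 kHz, appears at 10.7 kHz.
Distinct values: {8 kHz, 9.8 kHz, 9.9 kHz, 10.7 kHz}.

8 kHz, 9.8 kHz, 9.9 kHz, 10.7 kHz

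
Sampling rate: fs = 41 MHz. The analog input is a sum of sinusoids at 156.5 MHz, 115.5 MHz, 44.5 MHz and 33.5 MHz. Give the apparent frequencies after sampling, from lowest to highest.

fs/2 = 20.5 MHz.
156.5 MHz mod fs = 33.5 MHz.
33.5 MHz > fs/2 = 20.5 MHz, folds to fs − 33.5 MHz = 7.5 MHz.
115.5 MHz mod fs = 33.5 MHz.
33.5 MHz > fs/2 = 20.5 MHz, folds to fs − 33.5 MHz = 7.5 MHz.
44.5 MHz mod fs = 3.5 MHz.
3.5 MHz ≤ fs/2 = 20.5 MHz, appears at 3.5 MHz.
33.5 MHz > fs/2 = 20.5 MHz, folds to fs − 33.5 MHz = 7.5 MHz.
Distinct values: {3.5 MHz, 7.5 MHz}.

3.5 MHz, 7.5 MHz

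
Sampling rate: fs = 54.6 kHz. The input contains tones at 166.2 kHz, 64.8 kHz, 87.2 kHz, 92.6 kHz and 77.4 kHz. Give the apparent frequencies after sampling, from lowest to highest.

fs/2 = 27.3 kHz.
166.2 kHz mod fs = 2.4 kHz.
2.4 kHz ≤ fs/2 = 27.3 kHz, appears at 2.4 kHz.
64.8 kHz mod fs = 10.2 kHz.
10.2 kHz ≤ fs/2 = 27.3 kHz, appears at 10.2 kHz.
87.2 kHz mod fs = 32.6 kHz.
32.6 kHz > fs/2 = 27.3 kHz, folds to fs − 32.6 kHz = 22 kHz.
92.6 kHz mod fs = 38 kHz.
38 kHz > fs/2 = 27.3 kHz, folds to fs − 38 kHz = 16.6 kHz.
77.4 kHz mod fs = 22.8 kHz.
22.8 kHz ≤ fs/2 = 27.3 kHz, appears at 22.8 kHz.
Distinct values: {2.4 kHz, 10.2 kHz, 16.6 kHz, 22 kHz, 22.8 kHz}.

2.4 kHz, 10.2 kHz, 16.6 kHz, 22 kHz, 22.8 kHz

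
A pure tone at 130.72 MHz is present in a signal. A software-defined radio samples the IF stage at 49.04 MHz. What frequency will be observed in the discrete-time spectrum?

16.4 MHz

130.72 MHz mod fs = 32.64 MHz.
32.64 MHz > fs/2 = 24.52 MHz, folds to fs − 32.64 MHz = 16.4 MHz.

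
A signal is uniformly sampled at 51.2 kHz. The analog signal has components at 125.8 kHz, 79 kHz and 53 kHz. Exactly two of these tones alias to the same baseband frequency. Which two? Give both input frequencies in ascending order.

79 kHz, 125.8 kHz

fs/2 = 25.6 kHz.
125.8 kHz mod fs = 23.4 kHz.
23.4 kHz ≤ fs/2 = 25.6 kHz, appears at 23.4 kHz.
79 kHz mod fs = 27.8 kHz.
27.8 kHz > fs/2 = 25.6 kHz, folds to fs − 27.8 kHz = 23.4 kHz.
53 kHz mod fs = 1.8 kHz.
1.8 kHz ≤ fs/2 = 25.6 kHz, appears at 1.8 kHz.
79 kHz and 125.8 kHz both map to 23.4 kHz.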